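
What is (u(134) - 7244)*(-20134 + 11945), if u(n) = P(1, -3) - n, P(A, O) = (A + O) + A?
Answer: 60426631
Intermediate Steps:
P(A, O) = O + 2*A
u(n) = -1 - n (u(n) = (-3 + 2*1) - n = (-3 + 2) - n = -1 - n)
(u(134) - 7244)*(-20134 + 11945) = ((-1 - 1*134) - 7244)*(-20134 + 11945) = ((-1 - 134) - 7244)*(-8189) = (-135 - 7244)*(-8189) = -7379*(-8189) = 60426631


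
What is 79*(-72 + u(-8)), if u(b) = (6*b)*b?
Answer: 24648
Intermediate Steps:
u(b) = 6*b²
79*(-72 + u(-8)) = 79*(-72 + 6*(-8)²) = 79*(-72 + 6*64) = 79*(-72 + 384) = 79*312 = 24648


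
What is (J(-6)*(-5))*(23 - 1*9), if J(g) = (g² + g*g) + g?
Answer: -4620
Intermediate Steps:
J(g) = g + 2*g² (J(g) = (g² + g²) + g = 2*g² + g = g + 2*g²)
(J(-6)*(-5))*(23 - 1*9) = (-6*(1 + 2*(-6))*(-5))*(23 - 1*9) = (-6*(1 - 12)*(-5))*(23 - 9) = (-6*(-11)*(-5))*14 = (66*(-5))*14 = -330*14 = -4620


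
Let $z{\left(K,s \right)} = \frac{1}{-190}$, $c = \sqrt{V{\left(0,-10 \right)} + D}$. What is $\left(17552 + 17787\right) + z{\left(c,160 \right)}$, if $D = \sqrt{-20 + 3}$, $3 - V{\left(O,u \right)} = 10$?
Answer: $\frac{6714409}{190} \approx 35339.0$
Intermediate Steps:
$V{\left(O,u \right)} = -7$ ($V{\left(O,u \right)} = 3 - 10 = -7$)
$D = i \sqrt{17}$ ($D = \sqrt{-17} = i \sqrt{17} \approx 4.1231 i$)
$c = \sqrt{-7 + i \sqrt{17}} \approx 0.74968 + 2.7499 i$
$z{\left(K,s \right)} = - \frac{1}{190}$
$\left(17552 + 17787\right) + z{\left(c,160 \right)} = \left(17552 + 17787\right) - \frac{1}{190} = 35339 - \frac{1}{190} = \frac{6714409}{190}$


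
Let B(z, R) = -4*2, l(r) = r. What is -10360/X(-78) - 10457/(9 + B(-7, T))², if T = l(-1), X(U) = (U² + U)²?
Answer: -13471617529/1288287 ≈ -10457.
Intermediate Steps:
X(U) = (U + U²)²
T = -1
B(z, R) = -8
-10360/X(-78) - 10457/(9 + B(-7, T))² = -10360*1/(6084*(1 - 78)²) - 10457/(9 - 8)² = -10360/(6084*(-77)²) - 10457/(1²) = -10360/(6084*5929) - 10457/1 = -10360/36072036 - 10457*1 = -10360*1/36072036 - 10457 = -370/1288287 - 10457 = -13471617529/1288287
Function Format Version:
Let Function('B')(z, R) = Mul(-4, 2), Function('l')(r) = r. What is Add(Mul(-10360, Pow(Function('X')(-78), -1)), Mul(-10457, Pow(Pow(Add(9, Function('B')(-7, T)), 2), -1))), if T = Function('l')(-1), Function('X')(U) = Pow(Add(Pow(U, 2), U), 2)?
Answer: Rational(-13471617529, 1288287) ≈ -10457.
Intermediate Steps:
Function('X')(U) = Pow(Add(U, Pow(U, 2)), 2)
T = -1
Function('B')(z, R) = -8
Add(Mul(-10360, Pow(Function('X')(-78), -1)), Mul(-10457, Pow(Pow(Add(9, Function('B')(-7, T)), 2), -1))) = Add(Mul(-10360, Pow(Mul(Pow(-78, 2), Pow(Add(1, -78), 2)), -1)), Mul(-10457, Pow(Pow(Add(9, -8), 2), -1))) = Add(Mul(-10360, Pow(Mul(6084, Pow(-77, 2)), -1)), Mul(-10457, Pow(Pow(1, 2), -1))) = Add(Mul(-10360, Pow(Mul(6084, 5929), -1)), Mul(-10457, Pow(1, -1))) = Add(Mul(-10360, Pow(36072036, -1)), Mul(-10457, 1)) = Add(Mul(-10360, Rational(1, 36072036)), -10457) = Add(Rational(-370, 1288287), -10457) = Rational(-13471617529, 1288287)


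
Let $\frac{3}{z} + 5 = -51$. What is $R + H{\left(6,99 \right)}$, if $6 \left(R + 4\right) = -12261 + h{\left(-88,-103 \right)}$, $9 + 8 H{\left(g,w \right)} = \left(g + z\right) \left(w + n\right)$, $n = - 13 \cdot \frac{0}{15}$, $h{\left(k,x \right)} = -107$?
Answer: $- \frac{2678419}{1344} \approx -1992.9$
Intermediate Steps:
$z = - \frac{3}{56}$ ($z = \frac{3}{-5 - 51} = \frac{3}{-56} = 3 \left(- \frac{1}{56}\right) = - \frac{3}{56} \approx -0.053571$)
$n = 0$ ($n = - 13 \cdot 0 \cdot \frac{1}{15} = \left(-13\right) 0 = 0$)
$H{\left(g,w \right)} = - \frac{9}{8} + \frac{w \left(- \frac{3}{56} + g\right)}{8}$ ($H{\left(g,w \right)} = - \frac{9}{8} + \frac{\left(g - \frac{3}{56}\right) \left(w + 0\right)}{8} = - \frac{9}{8} + \frac{\left(- \frac{3}{56} + g\right) w}{8} = - \frac{9}{8} + \frac{w \left(- \frac{3}{56} + g\right)}{8}$)
$R = - \frac{6196}{3}$ ($R = -4 + \frac{-12261 - 107}{6} = -4 + \frac{1}{6} \left(-12368\right) = -4 - \frac{6184}{3} = - \frac{6196}{3} \approx -2065.3$)
$R + H{\left(6,99 \right)} = - \frac{6196}{3} - \left(\frac{801}{448} - \frac{297}{4}\right) = - \frac{6196}{3} - - \frac{32463}{448} = - \frac{6196}{3} + \frac{32463}{448} = - \frac{2678419}{1344}$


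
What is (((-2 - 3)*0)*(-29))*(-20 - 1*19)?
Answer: 0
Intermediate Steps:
(((-2 - 3)*0)*(-29))*(-20 - 1*19) = (-5*0*(-29))*(-20 - 19) = (0*(-29))*(-39) = 0*(-39) = 0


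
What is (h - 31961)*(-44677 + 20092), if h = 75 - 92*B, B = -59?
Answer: 650469930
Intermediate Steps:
h = 5503 (h = 75 - 92*(-59) = 75 + 5428 = 5503)
(h - 31961)*(-44677 + 20092) = (5503 - 31961)*(-44677 + 20092) = -26458*(-24585) = 650469930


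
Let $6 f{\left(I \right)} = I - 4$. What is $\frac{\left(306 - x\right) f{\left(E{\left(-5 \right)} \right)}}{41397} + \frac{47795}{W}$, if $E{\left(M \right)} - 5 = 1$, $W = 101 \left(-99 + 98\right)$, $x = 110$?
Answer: $- \frac{5935689049}{12543291} \approx -473.22$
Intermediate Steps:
$W = -101$ ($W = 101 \left(-1\right) = -101$)
$E{\left(M \right)} = 6$ ($E{\left(M \right)} = 5 + 1 = 6$)
$f{\left(I \right)} = - \frac{2}{3} + \frac{I}{6}$ ($f{\left(I \right)} = \frac{I - 4}{6} = \frac{-4 + I}{6} = - \frac{2}{3} + \frac{I}{6}$)
$\frac{\left(306 - x\right) f{\left(E{\left(-5 \right)} \right)}}{41397} + \frac{47795}{W} = \frac{\left(306 - 110\right) \left(- \frac{2}{3} + \frac{1}{6} \cdot 6\right)}{41397} + \frac{47795}{-101} = \left(306 - 110\right) \left(- \frac{2}{3} + 1\right) \frac{1}{41397} + 47795 \left(- \frac{1}{101}\right) = 196 \cdot \frac{1}{3} \cdot \frac{1}{41397} - \frac{47795}{101} = \frac{196}{3} \cdot \frac{1}{41397} - \frac{47795}{101} = \frac{196}{124191} - \frac{47795}{101} = - \frac{5935689049}{12543291}$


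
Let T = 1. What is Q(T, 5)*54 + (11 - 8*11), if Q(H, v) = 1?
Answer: -23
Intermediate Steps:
Q(T, 5)*54 + (11 - 8*11) = 1*54 + (11 - 8*11) = 54 + (11 - 88) = 54 - 77 = -23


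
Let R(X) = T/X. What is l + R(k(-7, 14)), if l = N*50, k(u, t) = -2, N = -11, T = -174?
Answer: -463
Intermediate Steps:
R(X) = -174/X
l = -550 (l = -11*50 = -550)
l + R(k(-7, 14)) = -550 - 174/(-2) = -550 - 174*(-½) = -550 + 87 = -463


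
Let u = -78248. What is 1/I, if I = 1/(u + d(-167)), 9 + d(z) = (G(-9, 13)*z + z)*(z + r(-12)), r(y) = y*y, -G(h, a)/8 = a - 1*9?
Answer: -197328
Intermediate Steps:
G(h, a) = 72 - 8*a (G(h, a) = -8*(a - 1*9) = -8*(a - 9) = -8*(-9 + a) = 72 - 8*a)
r(y) = y**2
d(z) = -9 - 31*z*(144 + z) (d(z) = -9 + ((72 - 8*13)*z + z)*(z + (-12)**2) = -9 + ((72 - 104)*z + z)*(z + 144) = -9 + (-32*z + z)*(144 + z) = -9 + (-31*z)*(144 + z) = -9 - 31*z*(144 + z))
I = -1/197328 (I = 1/(-78248 + (-9 - 4464*(-167) - 31*(-167)**2)) = 1/(-78248 + (-9 + 745488 - 31*27889)) = 1/(-78248 + (-9 + 745488 - 864559)) = 1/(-78248 - 119080) = 1/(-197328) = -1/197328 ≈ -5.0677e-6)
1/I = 1/(-1/197328) = -197328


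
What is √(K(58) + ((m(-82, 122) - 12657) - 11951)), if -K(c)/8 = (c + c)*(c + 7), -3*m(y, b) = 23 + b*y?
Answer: I*√81601 ≈ 285.66*I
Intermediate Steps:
m(y, b) = -23/3 - b*y/3 (m(y, b) = -(23 + b*y)/3 = -23/3 - b*y/3)
K(c) = -16*c*(7 + c) (K(c) = -8*(c + c)*(c + 7) = -8*2*c*(7 + c) = -16*c*(7 + c))
√(K(58) + ((m(-82, 122) - 12657) - 11951)) = √(-16*58*(7 + 58) + (((-23/3 - ⅓*122*(-82)) - 12657) - 11951)) = √(-16*58*65 + (((-23/3 + 10004/3) - 12657) - 11951)) = √(-60320 + ((3327 - 12657) - 11951)) = √(-60320 + (-9330 - 11951)) = √(-60320 - 21281) = √(-81601) = I*√81601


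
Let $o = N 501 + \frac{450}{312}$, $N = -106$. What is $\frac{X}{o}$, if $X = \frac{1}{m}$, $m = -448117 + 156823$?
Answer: $\frac{26}{402195014739} \approx 6.4645 \cdot 10^{-11}$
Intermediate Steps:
$m = -291294$
$X = - \frac{1}{291294}$ ($X = \frac{1}{-291294} = - \frac{1}{291294} \approx -3.433 \cdot 10^{-6}$)
$o = - \frac{2761437}{52}$ ($o = \left(-106\right) 501 + \frac{450}{312} = -53106 + 450 \cdot \frac{1}{312} = -53106 + \frac{75}{52} = - \frac{2761437}{52} \approx -53105.0$)
$\frac{X}{o} = - \frac{1}{291294 \left(- \frac{2761437}{52}\right)} = \left(- \frac{1}{291294}\right) \left(- \frac{52}{2761437}\right) = \frac{26}{402195014739}$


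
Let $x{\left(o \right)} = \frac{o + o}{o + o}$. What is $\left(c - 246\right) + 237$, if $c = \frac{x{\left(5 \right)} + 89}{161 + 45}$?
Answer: $- \frac{882}{103} \approx -8.5631$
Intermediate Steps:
$x{\left(o \right)} = 1$ ($x{\left(o \right)} = \frac{2 o}{2 o} = 2 o \frac{1}{2 o} = 1$)
$c = \frac{45}{103}$ ($c = \frac{1 + 89}{161 + 45} = \frac{90}{206} = 90 \cdot \frac{1}{206} = \frac{45}{103} \approx 0.43689$)
$\left(c - 246\right) + 237 = \left(\frac{45}{103} - 246\right) + 237 = - \frac{25293}{103} + 237 = - \frac{882}{103}$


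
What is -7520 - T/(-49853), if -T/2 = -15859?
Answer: -374862842/49853 ≈ -7519.4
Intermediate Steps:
T = 31718 (T = -2*(-15859) = 31718)
-7520 - T/(-49853) = -7520 - 31718/(-49853) = -7520 - 31718*(-1)/49853 = -7520 - 1*(-31718/49853) = -7520 + 31718/49853 = -374862842/49853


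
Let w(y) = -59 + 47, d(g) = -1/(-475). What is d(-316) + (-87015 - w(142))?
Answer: -41326424/475 ≈ -87003.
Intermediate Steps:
d(g) = 1/475 (d(g) = -1*(-1/475) = 1/475)
w(y) = -12
d(-316) + (-87015 - w(142)) = 1/475 + (-87015 - 1*(-12)) = 1/475 + (-87015 + 12) = 1/475 - 87003 = -41326424/475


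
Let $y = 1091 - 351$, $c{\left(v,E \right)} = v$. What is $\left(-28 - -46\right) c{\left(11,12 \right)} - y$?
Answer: $-542$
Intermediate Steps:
$y = 740$
$\left(-28 - -46\right) c{\left(11,12 \right)} - y = \left(-28 - -46\right) 11 - 740 = \left(-28 + 46\right) 11 - 740 = 18 \cdot 11 - 740 = 198 - 740 = -542$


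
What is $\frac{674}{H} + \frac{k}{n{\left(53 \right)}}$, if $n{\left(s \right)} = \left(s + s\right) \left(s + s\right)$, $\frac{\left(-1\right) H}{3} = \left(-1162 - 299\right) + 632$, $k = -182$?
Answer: $\frac{3560215}{13971966} \approx 0.25481$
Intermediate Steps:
$H = 2487$ ($H = - 3 \left(\left(-1162 - 299\right) + 632\right) = - 3 \left(-1461 + 632\right) = \left(-3\right) \left(-829\right) = 2487$)
$n{\left(s \right)} = 4 s^{2}$ ($n{\left(s \right)} = 2 s 2 s = 4 s^{2}$)
$\frac{674}{H} + \frac{k}{n{\left(53 \right)}} = \frac{674}{2487} - \frac{182}{4 \cdot 53^{2}} = 674 \cdot \frac{1}{2487} - \frac{182}{4 \cdot 2809} = \frac{674}{2487} - \frac{182}{11236} = \frac{674}{2487} - \frac{91}{5618} = \frac{3560215}{13971966}$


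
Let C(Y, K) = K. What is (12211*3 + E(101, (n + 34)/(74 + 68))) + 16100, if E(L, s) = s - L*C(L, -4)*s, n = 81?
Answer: 7534661/142 ≈ 53061.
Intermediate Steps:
E(L, s) = s + 4*L*s (E(L, s) = s - L*(-4)*s = s - (-4*L)*s = s - (-4)*L*s = s + 4*L*s)
(12211*3 + E(101, (n + 34)/(74 + 68))) + 16100 = (12211*3 + ((81 + 34)/(74 + 68))*(1 + 4*101)) + 16100 = (36633 + (115/142)*(1 + 404)) + 16100 = (36633 + (115*(1/142))*405) + 16100 = (36633 + (115/142)*405) + 16100 = (36633 + 46575/142) + 16100 = 5248461/142 + 16100 = 7534661/142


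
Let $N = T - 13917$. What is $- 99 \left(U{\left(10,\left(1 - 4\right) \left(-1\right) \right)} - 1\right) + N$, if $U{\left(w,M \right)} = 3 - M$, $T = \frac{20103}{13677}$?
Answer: $- \frac{62989561}{4559} \approx -13817.0$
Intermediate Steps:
$T = \frac{6701}{4559}$ ($T = 20103 \cdot \frac{1}{13677} = \frac{6701}{4559} \approx 1.4698$)
$N = - \frac{63440902}{4559}$ ($N = \frac{6701}{4559} - 13917 = - \frac{63440902}{4559} \approx -13916.0$)
$- 99 \left(U{\left(10,\left(1 - 4\right) \left(-1\right) \right)} - 1\right) + N = - 99 \left(\left(3 - \left(1 - 4\right) \left(-1\right)\right) - 1\right) - \frac{63440902}{4559} = - 99 \left(\left(3 - \left(-3\right) \left(-1\right)\right) - 1\right) - \frac{63440902}{4559} = - 99 \left(\left(3 - 3\right) - 1\right) - \frac{63440902}{4559} = - 99 \left(0 - 1\right) - \frac{63440902}{4559} = \left(-99\right) \left(-1\right) - \frac{63440902}{4559} = 99 - \frac{63440902}{4559} = - \frac{62989561}{4559}$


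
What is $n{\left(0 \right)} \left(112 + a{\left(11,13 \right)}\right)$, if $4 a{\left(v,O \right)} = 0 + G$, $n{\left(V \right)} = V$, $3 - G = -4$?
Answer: $0$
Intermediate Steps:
$G = 7$ ($G = 3 - -4 = 3 + 4 = 7$)
$a{\left(v,O \right)} = \frac{7}{4}$ ($a{\left(v,O \right)} = \frac{0 + 7}{4} = \frac{1}{4} \cdot 7 = \frac{7}{4}$)
$n{\left(0 \right)} \left(112 + a{\left(11,13 \right)}\right) = 0 \left(112 + \frac{7}{4}\right) = 0 \cdot \frac{455}{4} = 0$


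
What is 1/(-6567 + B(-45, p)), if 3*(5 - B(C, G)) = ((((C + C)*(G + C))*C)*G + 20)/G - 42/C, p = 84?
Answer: -105/6217301 ≈ -1.6888e-5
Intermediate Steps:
B(C, G) = 5 + 14/C - (20 + 2*G*C**2*(C + G))/(3*G) (B(C, G) = 5 - (((((C + C)*(G + C))*C)*G + 20)/G - 42/C)/3 = 5 - (((((2*C)*(C + G))*C)*G + 20)/G - 42/C)/3 = 5 - ((((2*C*(C + G))*C)*G + 20)/G - 42/C)/3 = 5 - (((2*C**2*(C + G))*G + 20)/G - 42/C)/3 = 5 - ((2*G*C**2*(C + G) + 20)/G - 42/C)/3 = 5 - ((20 + 2*G*C**2*(C + G))/G - 42/C)/3 = 5 - (-42/C + (20 + 2*G*C**2*(C + G))/G)/3 = 5 + (14/C - (20 + 2*G*C**2*(C + G))/(3*G)) = 5 + 14/C - (20 + 2*G*C**2*(C + G))/(3*G))
1/(-6567 + B(-45, p)) = 1/(-6567 + (5 + 14/(-45) - 20/3/84 - 2/3*(-45)**3 - 2/3*84*(-45)**2)) = 1/(-6567 + (5 + 14*(-1/45) - 20/3*1/84 - 2/3*(-91125) - 2/3*84*2025)) = 1/(-6567 + (5 - 14/45 - 5/63 + 60750 - 113400)) = 1/(-6567 - 5527766/105) = 1/(-6217301/105) = -105/6217301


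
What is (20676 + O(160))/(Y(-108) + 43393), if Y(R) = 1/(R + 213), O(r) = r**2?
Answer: 2429490/2278133 ≈ 1.0664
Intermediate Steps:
Y(R) = 1/(213 + R)
(20676 + O(160))/(Y(-108) + 43393) = (20676 + 160**2)/(1/(213 - 108) + 43393) = (20676 + 25600)/(1/105 + 43393) = 46276/(1/105 + 43393) = 46276/(4556266/105) = 46276*(105/4556266) = 2429490/2278133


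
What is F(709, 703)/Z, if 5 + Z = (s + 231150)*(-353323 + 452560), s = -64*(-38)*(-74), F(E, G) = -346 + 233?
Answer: -113/5079148129 ≈ -2.2248e-8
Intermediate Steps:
F(E, G) = -113
s = -179968 (s = 2432*(-74) = -179968)
Z = 5079148129 (Z = -5 + (-179968 + 231150)*(-353323 + 452560) = -5 + 51182*99237 = -5 + 5079148134 = 5079148129)
F(709, 703)/Z = -113/5079148129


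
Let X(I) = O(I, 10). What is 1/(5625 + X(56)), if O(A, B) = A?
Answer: 1/5681 ≈ 0.00017603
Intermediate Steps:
X(I) = I
1/(5625 + X(56)) = 1/(5625 + 56) = 1/5681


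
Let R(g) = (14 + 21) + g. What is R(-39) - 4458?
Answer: -4462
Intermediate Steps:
R(g) = 35 + g
R(-39) - 4458 = (35 - 39) - 4458 = -4 - 4458 = -4462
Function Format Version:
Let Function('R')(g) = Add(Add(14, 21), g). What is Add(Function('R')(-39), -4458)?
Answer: -4462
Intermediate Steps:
Function('R')(g) = Add(35, g)
Add(Function('R')(-39), -4458) = Add(Add(35, -39), -4458) = Add(-4, -4458) = -4462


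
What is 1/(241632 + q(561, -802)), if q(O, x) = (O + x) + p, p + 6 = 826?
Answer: 1/242211 ≈ 4.1286e-6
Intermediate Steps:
p = 820 (p = -6 + 826 = 820)
q(O, x) = 820 + O + x (q(O, x) = (O + x) + 820 = 820 + O + x)
1/(241632 + q(561, -802)) = 1/(241632 + (820 + 561 - 802)) = 1/(241632 + 579) = 1/242211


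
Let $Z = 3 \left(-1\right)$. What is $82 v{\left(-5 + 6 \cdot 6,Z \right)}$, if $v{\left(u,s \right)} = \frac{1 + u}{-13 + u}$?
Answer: $\frac{1312}{9} \approx 145.78$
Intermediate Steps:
$Z = -3$
$v{\left(u,s \right)} = \frac{1 + u}{-13 + u}$
$82 v{\left(-5 + 6 \cdot 6,Z \right)} = 82 \frac{1 + \left(-5 + 6 \cdot 6\right)}{-13 + \left(-5 + 6 \cdot 6\right)} = 82 \frac{1 + \left(-5 + 36\right)}{-13 + \left(-5 + 36\right)} = 82 \frac{1 + 31}{-13 + 31} = 82 \cdot \frac{1}{18} \cdot 32 = 82 \cdot \frac{16}{9} = \frac{1312}{9}$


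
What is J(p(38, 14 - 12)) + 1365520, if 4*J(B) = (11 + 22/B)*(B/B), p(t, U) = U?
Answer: 2731051/2 ≈ 1.3655e+6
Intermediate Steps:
J(B) = 11/4 + 11/(2*B) (J(B) = ((11 + 22/B)*(B/B))/4 = ((11 + 22/B)*1)/4 = (11 + 22/B)/4 = 11/4 + 11/(2*B))
J(p(38, 14 - 12)) + 1365520 = 11*(2 + (14 - 12))/(4*(14 - 12)) + 1365520 = (11/4)*(2 + 2)/2 + 1365520 = (11/4)*(½)*4 + 1365520 = 11/2 + 1365520 = 2731051/2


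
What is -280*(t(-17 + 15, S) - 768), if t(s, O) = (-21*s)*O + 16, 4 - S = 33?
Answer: 551600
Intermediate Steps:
S = -29 (S = 4 - 1*33 = 4 - 33 = -29)
t(s, O) = 16 - 21*O*s (t(s, O) = -21*O*s + 16 = 16 - 21*O*s)
-280*(t(-17 + 15, S) - 768) = -280*((16 - 21*(-29)*(-17 + 15)) - 768) = -280*((16 - 21*(-29)*(-2)) - 768) = -280*((16 - 1218) - 768) = -280*(-1202 - 768) = -280*(-1970) = 551600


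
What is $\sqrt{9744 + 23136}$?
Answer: $4 \sqrt{2055} \approx 181.33$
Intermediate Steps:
$\sqrt{9744 + 23136} = \sqrt{32880} = 4 \sqrt{2055}$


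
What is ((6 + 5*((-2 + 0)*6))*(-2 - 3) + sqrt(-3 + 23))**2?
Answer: 72920 + 1080*sqrt(5) ≈ 75335.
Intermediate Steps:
((6 + 5*((-2 + 0)*6))*(-2 - 3) + sqrt(-3 + 23))**2 = ((6 + 5*(-2*6))*(-5) + sqrt(20))**2 = ((6 + 5*(-12))*(-5) + 2*sqrt(5))**2 = ((6 - 60)*(-5) + 2*sqrt(5))**2 = (-54*(-5) + 2*sqrt(5))**2 = (270 + 2*sqrt(5))**2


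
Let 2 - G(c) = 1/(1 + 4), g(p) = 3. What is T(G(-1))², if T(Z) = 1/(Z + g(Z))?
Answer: 25/576 ≈ 0.043403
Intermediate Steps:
G(c) = 9/5 (G(c) = 2 - 1/(1 + 4) = 2 - 1/5 = 2 - 1*⅕ = 2 - ⅕ = 9/5)
T(Z) = 1/(3 + Z) (T(Z) = 1/(Z + 3) = 1/(3 + Z))
T(G(-1))² = (1/(3 + 9/5))² = (1/(24/5))² = (5/24)² = 25/576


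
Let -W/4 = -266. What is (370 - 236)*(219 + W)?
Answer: 171922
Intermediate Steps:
W = 1064 (W = -4*(-266) = 1064)
(370 - 236)*(219 + W) = (370 - 236)*(219 + 1064) = 134*1283 = 171922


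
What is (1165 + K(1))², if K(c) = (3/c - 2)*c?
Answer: 1359556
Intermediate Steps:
K(c) = c*(-2 + 3/c) (K(c) = (-2 + 3/c)*c = c*(-2 + 3/c))
(1165 + K(1))² = (1165 + (3 - 2*1))² = (1165 + (3 - 2))² = (1165 + 1)² = 1166² = 1359556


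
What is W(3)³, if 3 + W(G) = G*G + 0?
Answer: 216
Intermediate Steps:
W(G) = -3 + G² (W(G) = -3 + (G*G + 0) = -3 + (G² + 0) = -3 + G²)
W(3)³ = (-3 + 3²)³ = (-3 + 9)³ = 6³ = 216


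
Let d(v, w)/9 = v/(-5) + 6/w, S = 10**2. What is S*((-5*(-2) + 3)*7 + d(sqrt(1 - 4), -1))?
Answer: 3700 - 180*I*sqrt(3) ≈ 3700.0 - 311.77*I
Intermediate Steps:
S = 100
d(v, w) = 54/w - 9*v/5 (d(v, w) = 9*(v/(-5) + 6/w) = 9*(v*(-1/5) + 6/w) = 9*(-v/5 + 6/w) = 9*(6/w - v/5) = 54/w - 9*v/5)
S*((-5*(-2) + 3)*7 + d(sqrt(1 - 4), -1)) = 100*((-5*(-2) + 3)*7 + (54/(-1) - 9*sqrt(1 - 4)/5)) = 100*((10 + 3)*7 + (54*(-1) - 9*I*sqrt(3)/5)) = 100*(13*7 + (-54 - 9*I*sqrt(3)/5)) = 100*(91 + (-54 - 9*I*sqrt(3)/5)) = 100*(37 - 9*I*sqrt(3)/5) = 3700 - 180*I*sqrt(3)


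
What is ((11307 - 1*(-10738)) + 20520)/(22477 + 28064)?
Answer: 42565/50541 ≈ 0.84219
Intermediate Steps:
((11307 - 1*(-10738)) + 20520)/(22477 + 28064) = ((11307 + 10738) + 20520)/50541 = (22045 + 20520)*(1/50541) = 42565*(1/50541) = 42565/50541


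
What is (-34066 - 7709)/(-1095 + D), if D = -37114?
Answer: 41775/38209 ≈ 1.0933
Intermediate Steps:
(-34066 - 7709)/(-1095 + D) = (-34066 - 7709)/(-1095 - 37114) = -41775/(-38209) = -41775*(-1/38209) = 41775/38209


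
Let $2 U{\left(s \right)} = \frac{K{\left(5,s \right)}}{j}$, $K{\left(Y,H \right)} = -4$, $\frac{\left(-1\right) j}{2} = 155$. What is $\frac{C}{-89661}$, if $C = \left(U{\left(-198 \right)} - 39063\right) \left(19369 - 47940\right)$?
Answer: $- \frac{172990662244}{13897455} \approx -12448.0$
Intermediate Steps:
$j = -310$ ($j = \left(-2\right) 155 = -310$)
$U{\left(s \right)} = \frac{1}{155}$ ($U{\left(s \right)} = \frac{\left(-4\right) \frac{1}{-310}}{2} = \frac{\left(-4\right) \left(- \frac{1}{310}\right)}{2} = \frac{1}{2} \cdot \frac{2}{155} = \frac{1}{155}$)
$C = \frac{172990662244}{155}$ ($C = \left(\frac{1}{155} - 39063\right) \left(19369 - 47940\right) = \left(- \frac{6054764}{155}\right) \left(-28571\right) = \frac{172990662244}{155} \approx 1.1161 \cdot 10^{9}$)
$\frac{C}{-89661} = \frac{172990662244}{155 \left(-89661\right)} = \frac{172990662244}{155} \left(- \frac{1}{89661}\right) = - \frac{172990662244}{13897455}$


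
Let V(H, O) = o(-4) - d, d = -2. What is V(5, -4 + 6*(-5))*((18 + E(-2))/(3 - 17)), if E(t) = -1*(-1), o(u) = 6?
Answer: -76/7 ≈ -10.857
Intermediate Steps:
E(t) = 1
V(H, O) = 8 (V(H, O) = 6 - 1*(-2) = 6 + 2 = 8)
V(5, -4 + 6*(-5))*((18 + E(-2))/(3 - 17)) = 8*((18 + 1)/(3 - 17)) = 8*(19/(-14)) = 8*(19*(-1/14)) = 8*(-19/14) = -76/7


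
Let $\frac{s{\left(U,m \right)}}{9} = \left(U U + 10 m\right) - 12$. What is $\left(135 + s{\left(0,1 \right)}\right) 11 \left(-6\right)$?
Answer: $-7722$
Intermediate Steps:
$s{\left(U,m \right)} = -108 + 9 U^{2} + 90 m$ ($s{\left(U,m \right)} = 9 \left(\left(U U + 10 m\right) - 12\right) = 9 \left(\left(U^{2} + 10 m\right) - 12\right) = 9 \left(-12 + U^{2} + 10 m\right) = -108 + 9 U^{2} + 90 m$)
$\left(135 + s{\left(0,1 \right)}\right) 11 \left(-6\right) = \left(135 + \left(-108 + 9 \cdot 0^{2} + 90 \cdot 1\right)\right) 11 \left(-6\right) = \left(135 + \left(-108 + 9 \cdot 0 + 90\right)\right) \left(-66\right) = \left(135 + \left(-108 + 0 + 90\right)\right) \left(-66\right) = \left(135 - 18\right) \left(-66\right) = 117 \left(-66\right) = -7722$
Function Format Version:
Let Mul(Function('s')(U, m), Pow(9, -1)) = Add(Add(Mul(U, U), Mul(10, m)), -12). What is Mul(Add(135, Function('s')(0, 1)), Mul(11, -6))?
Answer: -7722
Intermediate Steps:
Function('s')(U, m) = Add(-108, Mul(9, Pow(U, 2)), Mul(90, m)) (Function('s')(U, m) = Mul(9, Add(Add(Mul(U, U), Mul(10, m)), -12)) = Mul(9, Add(Add(Pow(U, 2), Mul(10, m)), -12)) = Mul(9, Add(-12, Pow(U, 2), Mul(10, m))) = Add(-108, Mul(9, Pow(U, 2)), Mul(90, m)))
Mul(Add(135, Function('s')(0, 1)), Mul(11, -6)) = Mul(Add(135, Add(-108, Mul(9, Pow(0, 2)), Mul(90, 1))), Mul(11, -6)) = Mul(Add(135, Add(-108, Mul(9, 0), 90)), -66) = Mul(Add(135, Add(-108, 0, 90)), -66) = Mul(Add(135, -18), -66) = Mul(117, -66) = -7722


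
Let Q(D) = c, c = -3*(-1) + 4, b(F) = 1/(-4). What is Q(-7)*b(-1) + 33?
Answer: 125/4 ≈ 31.250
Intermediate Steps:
b(F) = -¼
c = 7 (c = 3 + 4 = 7)
Q(D) = 7
Q(-7)*b(-1) + 33 = 7*(-¼) + 33 = -7/4 + 33 = 125/4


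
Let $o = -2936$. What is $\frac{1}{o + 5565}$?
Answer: $\frac{1}{2629} \approx 0.00038037$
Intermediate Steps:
$\frac{1}{o + 5565} = \frac{1}{-2936 + 5565} = \frac{1}{2629}$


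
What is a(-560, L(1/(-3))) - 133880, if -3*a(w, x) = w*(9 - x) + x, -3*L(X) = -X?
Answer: -1189613/9 ≈ -1.3218e+5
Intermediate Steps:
L(X) = X/3 (L(X) = -(-1)*X/3 = X/3)
a(w, x) = -x/3 - w*(9 - x)/3 (a(w, x) = -(w*(9 - x) + x)/3 = -(x + w*(9 - x))/3 = -x/3 - w*(9 - x)/3)
a(-560, L(1/(-3))) - 133880 = (-3*(-560) - 1/(9*(-3)) + (⅓)*(-560)*((⅓)/(-3))) - 133880 = (1680 - (-1)/(9*3) + (⅓)*(-560)*((⅓)*(-⅓))) - 133880 = (1680 - ⅓*(-⅑) + (⅓)*(-560)*(-⅑)) - 133880 = (1680 + 1/27 + 560/27) - 133880 = 15307/9 - 133880 = -1189613/9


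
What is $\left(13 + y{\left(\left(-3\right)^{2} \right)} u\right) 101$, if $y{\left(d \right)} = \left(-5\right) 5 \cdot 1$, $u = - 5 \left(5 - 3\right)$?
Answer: $26563$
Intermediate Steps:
$u = -10$ ($u = \left(-5\right) 2 = -10$)
$y{\left(d \right)} = -25$ ($y{\left(d \right)} = \left(-25\right) 1 = -25$)
$\left(13 + y{\left(\left(-3\right)^{2} \right)} u\right) 101 = \left(13 - -250\right) 101 = \left(13 + 250\right) 101 = 263 \cdot 101 = 26563$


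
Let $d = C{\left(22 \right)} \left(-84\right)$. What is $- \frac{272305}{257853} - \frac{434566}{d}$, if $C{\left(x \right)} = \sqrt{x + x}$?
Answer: $- \frac{272305}{257853} + \frac{19753 \sqrt{11}}{84} \approx 778.86$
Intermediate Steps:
$C{\left(x \right)} = \sqrt{2} \sqrt{x}$ ($C{\left(x \right)} = \sqrt{2 x} = \sqrt{2} \sqrt{x}$)
$d = - 168 \sqrt{11}$ ($d = \sqrt{2} \sqrt{22} \left(-84\right) = 2 \sqrt{11} \left(-84\right) = - 168 \sqrt{11} \approx -557.19$)
$- \frac{272305}{257853} - \frac{434566}{d} = - \frac{272305}{257853} - \frac{434566}{\left(-168\right) \sqrt{11}} = \left(-272305\right) \frac{1}{257853} - 434566 \left(- \frac{\sqrt{11}}{1848}\right) = - \frac{272305}{257853} + \frac{19753 \sqrt{11}}{84}$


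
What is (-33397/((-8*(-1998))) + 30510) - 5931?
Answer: 392837339/15984 ≈ 24577.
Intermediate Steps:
(-33397/((-8*(-1998))) + 30510) - 5931 = (-33397/15984 + 30510) - 5931 = 487638443/15984 - 5931 = 392837339/15984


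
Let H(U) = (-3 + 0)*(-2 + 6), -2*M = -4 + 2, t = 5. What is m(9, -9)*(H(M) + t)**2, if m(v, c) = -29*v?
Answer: -12789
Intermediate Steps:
M = 1 (M = -(-4 + 2)/2 = -1/2*(-2) = 1)
H(U) = -12 (H(U) = -3*4 = -12)
m(9, -9)*(H(M) + t)**2 = (-29*9)*(-12 + 5)**2 = -261*(-7)**2 = -261*49 = -12789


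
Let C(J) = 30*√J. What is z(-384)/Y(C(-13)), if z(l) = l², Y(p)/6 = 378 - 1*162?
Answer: 1024/9 ≈ 113.78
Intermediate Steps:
Y(p) = 1296 (Y(p) = 6*(378 - 1*162) = 6*(378 - 162) = 6*216 = 1296)
z(-384)/Y(C(-13)) = (-384)²/1296 = 147456*(1/1296) = 1024/9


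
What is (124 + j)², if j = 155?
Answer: 77841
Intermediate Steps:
(124 + j)² = (124 + 155)² = 279² = 77841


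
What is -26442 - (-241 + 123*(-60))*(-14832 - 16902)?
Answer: -241871256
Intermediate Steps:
-26442 - (-241 + 123*(-60))*(-14832 - 16902) = -26442 - (-241 - 7380)*(-31734) = -26442 - (-7621)*(-31734) = -26442 - 1*241844814 = -26442 - 241844814 = -241871256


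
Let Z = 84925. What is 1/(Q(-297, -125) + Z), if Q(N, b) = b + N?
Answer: 1/84503 ≈ 1.1834e-5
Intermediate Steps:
Q(N, b) = N + b
1/(Q(-297, -125) + Z) = 1/((-297 - 125) + 84925) = 1/(-422 + 84925) = 1/84503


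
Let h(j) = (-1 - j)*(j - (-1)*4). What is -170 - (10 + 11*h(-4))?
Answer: -180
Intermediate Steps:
h(j) = (-1 - j)*(4 + j) (h(j) = (-1 - j)*(j - 1*(-4)) = (-1 - j)*(j + 4) = (-1 - j)*(4 + j))
-170 - (10 + 11*h(-4)) = -170 - (10 + 11*(-4 - 1*(-4)² - 5*(-4))) = -170 - (10 + 11*(-4 - 1*16 + 20)) = -170 - (10 + 11*(-4 - 16 + 20)) = -170 - (10 + 11*0) = -170 - (10 + 0) = -170 - 1*10 = -170 - 10 = -180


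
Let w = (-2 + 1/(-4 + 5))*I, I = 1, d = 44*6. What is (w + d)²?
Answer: 69169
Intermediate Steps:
d = 264
w = -1 (w = (-2 + 1/(-4 + 5))*1 = (-2 + 1/1)*1 = (-2 + 1)*1 = -1*1 = -1)
(w + d)² = (-1 + 264)² = 263² = 69169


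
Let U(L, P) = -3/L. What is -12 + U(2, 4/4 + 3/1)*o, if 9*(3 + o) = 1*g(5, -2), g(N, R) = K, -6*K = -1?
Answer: -271/36 ≈ -7.5278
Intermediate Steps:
K = ⅙ (K = -⅙*(-1) = ⅙ ≈ 0.16667)
g(N, R) = ⅙
o = -161/54 (o = -3 + (1*(⅙))/9 = -3 + (⅑)*(⅙) = -3 + 1/54 = -161/54 ≈ -2.9815)
-12 + U(2, 4/4 + 3/1)*o = -12 - 3/2*(-161/54) = -12 + 161/36 = -271/36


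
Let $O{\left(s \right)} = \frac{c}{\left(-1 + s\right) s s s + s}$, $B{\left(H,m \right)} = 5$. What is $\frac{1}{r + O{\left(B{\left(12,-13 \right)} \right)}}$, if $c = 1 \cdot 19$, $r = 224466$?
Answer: $\frac{505}{113355349} \approx 4.455 \cdot 10^{-6}$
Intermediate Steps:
$c = 19$
$O{\left(s \right)} = \frac{19}{s + s^{3} \left(-1 + s\right)}$ ($O{\left(s \right)} = \frac{19}{\left(-1 + s\right) s s s + s} = \frac{19}{s \left(-1 + s\right) s s + s} = \frac{19}{s^{2} \left(-1 + s\right) s + s} = \frac{19}{s^{3} \left(-1 + s\right) + s} = \frac{19}{s + s^{3} \left(-1 + s\right)}$)
$\frac{1}{r + O{\left(B{\left(12,-13 \right)} \right)}} = \frac{1}{224466 + \frac{19}{5 + 5^{4} - 5^{3}}} = \frac{1}{224466 + \frac{19}{5 + 625 - 125}} = \frac{1}{224466 + \frac{19}{505}} = \frac{1}{\frac{113355349}{505}} = \frac{505}{113355349}$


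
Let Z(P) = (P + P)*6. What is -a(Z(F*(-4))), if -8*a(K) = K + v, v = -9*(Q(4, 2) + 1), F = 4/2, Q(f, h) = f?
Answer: -141/8 ≈ -17.625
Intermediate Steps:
F = 2 (F = 4*(½) = 2)
Z(P) = 12*P (Z(P) = (2*P)*6 = 12*P)
v = -45 (v = -9*(4 + 1) = -9*5 = -45)
a(K) = 45/8 - K/8 (a(K) = -(K - 45)/8 = -(-45 + K)/8 = 45/8 - K/8)
-a(Z(F*(-4))) = -(45/8 - 3*2*(-4)/2) = -(45/8 - 3*(-8)/2) = -(45/8 - ⅛*(-96)) = -(45/8 + 12) = -1*141/8 = -141/8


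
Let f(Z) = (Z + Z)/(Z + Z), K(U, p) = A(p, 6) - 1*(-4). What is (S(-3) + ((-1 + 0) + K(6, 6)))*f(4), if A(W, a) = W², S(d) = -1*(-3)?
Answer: 42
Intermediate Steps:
S(d) = 3
K(U, p) = 4 + p² (K(U, p) = p² - 1*(-4) = p² + 4 = 4 + p²)
f(Z) = 1 (f(Z) = (2*Z)/((2*Z)) = (2*Z)*(1/(2*Z)) = 1)
(S(-3) + ((-1 + 0) + K(6, 6)))*f(4) = (3 + ((-1 + 0) + (4 + 6²)))*1 = (3 + (-1 + (4 + 36)))*1 = (3 + (-1 + 40))*1 = (3 + 39)*1 = 42*1 = 42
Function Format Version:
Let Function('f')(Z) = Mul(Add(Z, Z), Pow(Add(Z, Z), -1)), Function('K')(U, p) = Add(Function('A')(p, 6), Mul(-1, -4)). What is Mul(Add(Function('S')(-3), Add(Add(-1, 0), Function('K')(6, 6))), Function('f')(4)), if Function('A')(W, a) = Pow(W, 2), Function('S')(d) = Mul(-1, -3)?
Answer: 42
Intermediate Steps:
Function('S')(d) = 3
Function('K')(U, p) = Add(4, Pow(p, 2)) (Function('K')(U, p) = Add(Pow(p, 2), Mul(-1, -4)) = Add(Pow(p, 2), 4) = Add(4, Pow(p, 2)))
Function('f')(Z) = 1 (Function('f')(Z) = Mul(Mul(2, Z), Pow(Mul(2, Z), -1)) = Mul(Mul(2, Z), Mul(Rational(1, 2), Pow(Z, -1))) = 1)
Mul(Add(Function('S')(-3), Add(Add(-1, 0), Function('K')(6, 6))), Function('f')(4)) = Mul(Add(3, Add(Add(-1, 0), Add(4, Pow(6, 2)))), 1) = Mul(Add(3, Add(-1, Add(4, 36))), 1) = Mul(Add(3, Add(-1, 40)), 1) = Mul(Add(3, 39), 1) = Mul(42, 1) = 42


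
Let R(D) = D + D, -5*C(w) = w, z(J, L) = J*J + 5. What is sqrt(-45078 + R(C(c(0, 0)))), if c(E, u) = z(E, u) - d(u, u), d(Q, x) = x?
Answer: 14*I*sqrt(230) ≈ 212.32*I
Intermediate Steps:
z(J, L) = 5 + J**2 (z(J, L) = J**2 + 5 = 5 + J**2)
c(E, u) = 5 + E**2 - u (c(E, u) = (5 + E**2) - u = 5 + E**2 - u)
C(w) = -w/5
R(D) = 2*D
sqrt(-45078 + R(C(c(0, 0)))) = sqrt(-45078 + 2*(-(5 + 0**2 - 1*0)/5)) = sqrt(-45078 + 2*(-(5 + 0 + 0)/5)) = sqrt(-45078 + 2*(-1/5*5)) = sqrt(-45078 + 2*(-1)) = sqrt(-45078 - 2) = sqrt(-45080) = 14*I*sqrt(230)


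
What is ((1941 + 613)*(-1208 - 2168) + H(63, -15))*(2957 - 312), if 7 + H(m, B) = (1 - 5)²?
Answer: -22805970275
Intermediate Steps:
H(m, B) = 9 (H(m, B) = -7 + (1 - 5)² = -7 + (-4)² = -7 + 16 = 9)
((1941 + 613)*(-1208 - 2168) + H(63, -15))*(2957 - 312) = ((1941 + 613)*(-1208 - 2168) + 9)*(2957 - 312) = (2554*(-3376) + 9)*2645 = (-8622304 + 9)*2645 = -8622295*2645 = -22805970275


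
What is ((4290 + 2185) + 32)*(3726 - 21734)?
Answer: -117178056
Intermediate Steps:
((4290 + 2185) + 32)*(3726 - 21734) = (6475 + 32)*(-18008) = 6507*(-18008) = -117178056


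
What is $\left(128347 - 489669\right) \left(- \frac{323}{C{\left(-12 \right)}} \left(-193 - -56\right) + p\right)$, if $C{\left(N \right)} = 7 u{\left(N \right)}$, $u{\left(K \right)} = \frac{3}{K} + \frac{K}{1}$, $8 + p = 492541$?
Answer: $- \frac{60977356519430}{343} \approx -1.7778 \cdot 10^{11}$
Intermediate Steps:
$p = 492533$ ($p = -8 + 492541 = 492533$)
$u{\left(K \right)} = K + \frac{3}{K}$ ($u{\left(K \right)} = \frac{3}{K} + K 1 = \frac{3}{K} + K = K + \frac{3}{K}$)
$C{\left(N \right)} = 7 N + \frac{21}{N}$ ($C{\left(N \right)} = 7 \left(N + \frac{3}{N}\right) = 7 N + \frac{21}{N}$)
$\left(128347 - 489669\right) \left(- \frac{323}{C{\left(-12 \right)}} \left(-193 - -56\right) + p\right) = \left(128347 - 489669\right) \left(- \frac{323}{7 \left(-12\right) + \frac{21}{-12}} \left(-193 - -56\right) + 492533\right) = - 361322 \left(- \frac{323}{-84 + 21 \left(- \frac{1}{12}\right)} \left(-193 + 56\right) + 492533\right) = - 361322 \left(- \frac{323}{-84 - \frac{7}{4}} \left(-137\right) + 492533\right) = - 361322 \left(- \frac{323}{- \frac{343}{4}} \left(-137\right) + 492533\right) = - 361322 \left(\left(-323\right) \left(- \frac{4}{343}\right) \left(-137\right) + 492533\right) = - 361322 \left(\frac{1292}{343} \left(-137\right) + 492533\right) = - 361322 \left(- \frac{177004}{343} + 492533\right) = \left(-361322\right) \frac{168761815}{343} = - \frac{60977356519430}{343}$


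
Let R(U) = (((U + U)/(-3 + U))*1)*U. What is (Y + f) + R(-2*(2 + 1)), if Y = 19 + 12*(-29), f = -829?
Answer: -1166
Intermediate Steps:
Y = -329 (Y = 19 - 348 = -329)
R(U) = 2*U²/(-3 + U) (R(U) = (((2*U)/(-3 + U))*1)*U = ((2*U/(-3 + U))*1)*U = (2*U/(-3 + U))*U = 2*U²/(-3 + U))
(Y + f) + R(-2*(2 + 1)) = (-329 - 829) + 2*(-2*(2 + 1))²/(-3 - 2*(2 + 1)) = -1158 + 2*(-2*3)²/(-3 - 2*3) = -1158 + 2*(-6)²/(-3 - 6) = -1158 + 2*36/(-9) = -1158 + 2*36*(-⅑) = -1158 - 8 = -1166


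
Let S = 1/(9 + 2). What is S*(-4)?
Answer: -4/11 ≈ -0.36364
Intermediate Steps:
S = 1/11 ≈ 0.090909
S*(-4) = (1/11)*(-4) = -4/11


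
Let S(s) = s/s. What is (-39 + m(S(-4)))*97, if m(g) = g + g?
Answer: -3589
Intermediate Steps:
S(s) = 1
m(g) = 2*g
(-39 + m(S(-4)))*97 = (-39 + 2*1)*97 = (-39 + 2)*97 = -37*97 = -3589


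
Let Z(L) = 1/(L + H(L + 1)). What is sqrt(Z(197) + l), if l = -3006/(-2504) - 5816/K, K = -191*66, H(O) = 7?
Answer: sqrt(833237417588466)/22358842 ≈ 1.2910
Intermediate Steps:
K = -12606
l = 13114225/7891356 (l = -3006/(-2504) - 5816/(-12606) = -3006*(-1/2504) - 5816*(-1/12606) = 1503/1252 + 2908/6303 = 13114225/7891356 ≈ 1.6618)
Z(L) = 1/(7 + L) (Z(L) = 1/(L + 7) = 1/(7 + L))
sqrt(Z(197) + l) = sqrt(1/(7 + 197) + 13114225/7891356) = sqrt(1/204 + 13114225/7891356) = sqrt(37266573/22358842) = sqrt(833237417588466)/22358842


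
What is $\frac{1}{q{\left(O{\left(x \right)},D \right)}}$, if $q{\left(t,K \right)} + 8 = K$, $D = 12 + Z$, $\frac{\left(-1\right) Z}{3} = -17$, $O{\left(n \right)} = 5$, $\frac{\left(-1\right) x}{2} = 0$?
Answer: $\frac{1}{55} \approx 0.018182$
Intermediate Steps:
$x = 0$ ($x = \left(-2\right) 0 = 0$)
$Z = 51$ ($Z = \left(-3\right) \left(-17\right) = 51$)
$D = 63$ ($D = 12 + 51 = 63$)
$q{\left(t,K \right)} = -8 + K$
$\frac{1}{q{\left(O{\left(x \right)},D \right)}} = \frac{1}{-8 + 63} = \frac{1}{55}$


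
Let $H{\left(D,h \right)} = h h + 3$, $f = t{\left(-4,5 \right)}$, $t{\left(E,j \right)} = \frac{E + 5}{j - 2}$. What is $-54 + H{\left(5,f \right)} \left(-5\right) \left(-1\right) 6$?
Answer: $\frac{118}{3} \approx 39.333$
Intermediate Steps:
$t{\left(E,j \right)} = \frac{5 + E}{-2 + j}$
$f = \frac{1}{3}$ ($f = \frac{5 - 4}{-2 + 5} = \frac{1}{3} \cdot 1 = \frac{1}{3} \approx 0.33333$)
$H{\left(D,h \right)} = 3 + h^{2}$ ($H{\left(D,h \right)} = h^{2} + 3 = 3 + h^{2}$)
$-54 + H{\left(5,f \right)} \left(-5\right) \left(-1\right) 6 = -54 + \left(3 + \left(\frac{1}{3}\right)^{2}\right) \left(-5\right) \left(-1\right) 6 = -54 + \left(3 + \frac{1}{9}\right) 5 \cdot 6 = -54 + \frac{28}{9} \cdot 30 = -54 + \frac{280}{3} = \frac{118}{3}$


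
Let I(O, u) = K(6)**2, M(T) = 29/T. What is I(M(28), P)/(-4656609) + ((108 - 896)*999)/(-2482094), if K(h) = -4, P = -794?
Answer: 1832849385302/5779070629623 ≈ 0.31715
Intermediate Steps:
I(O, u) = 16 (I(O, u) = (-4)**2 = 16)
I(M(28), P)/(-4656609) + ((108 - 896)*999)/(-2482094) = 16/(-4656609) + ((108 - 896)*999)/(-2482094) = 16*(-1/4656609) - 788*999*(-1/2482094) = -16/4656609 - 787212*(-1/2482094) = -16/4656609 + 393606/1241047 = 1832849385302/5779070629623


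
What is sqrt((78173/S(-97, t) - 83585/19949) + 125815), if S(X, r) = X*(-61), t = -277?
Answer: sqrt(1753109170147568077091)/118038233 ≈ 354.72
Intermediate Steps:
S(X, r) = -61*X
sqrt((78173/S(-97, t) - 83585/19949) + 125815) = sqrt((78173/((-61*(-97))) - 83585/19949) + 125815) = sqrt((78173/5917 - 83585*1/19949) + 125815) = sqrt((78173*(1/5917) - 83585/19949) + 125815) = sqrt((78173/5917 - 83585/19949) + 125815) = sqrt(1064900732/118038233 + 125815) = sqrt(14852045185627/118038233) = sqrt(1753109170147568077091)/118038233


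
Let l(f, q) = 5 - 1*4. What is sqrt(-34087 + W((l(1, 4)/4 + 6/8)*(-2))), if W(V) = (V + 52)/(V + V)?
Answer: I*sqrt(136398)/2 ≈ 184.66*I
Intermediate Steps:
l(f, q) = 1 (l(f, q) = 5 - 4 = 1)
W(V) = (52 + V)/(2*V) (W(V) = (52 + V)/((2*V)) = (52 + V)*(1/(2*V)) = (52 + V)/(2*V))
sqrt(-34087 + W((l(1, 4)/4 + 6/8)*(-2))) = sqrt(-34087 + (52 + (1/4 + 6/8)*(-2))/(2*(((1/4 + 6/8)*(-2))))) = sqrt(-34087 + (52 + (1*(1/4) + 6*(1/8))*(-2))/(2*(((1*(1/4) + 6*(1/8))*(-2))))) = sqrt(-34087 + (52 + (1/4 + 3/4)*(-2))/(2*(((1/4 + 3/4)*(-2))))) = sqrt(-34087 + (52 + 1*(-2))/(2*((1*(-2))))) = sqrt(-34087 + (1/2)*(52 - 2)/(-2)) = sqrt(-34087 + (1/2)*(-1/2)*50) = sqrt(-34087 - 25/2) = sqrt(-68199/2) = I*sqrt(136398)/2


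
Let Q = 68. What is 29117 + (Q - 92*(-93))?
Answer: 37741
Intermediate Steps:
29117 + (Q - 92*(-93)) = 29117 + (68 - 92*(-93)) = 29117 + (68 + 8556) = 29117 + 8624 = 37741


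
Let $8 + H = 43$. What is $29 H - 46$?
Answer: $969$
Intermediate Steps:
$H = 35$ ($H = -8 + 43 = 35$)
$29 H - 46 = 29 \cdot 35 - 46 = 1015 - 46 = 969$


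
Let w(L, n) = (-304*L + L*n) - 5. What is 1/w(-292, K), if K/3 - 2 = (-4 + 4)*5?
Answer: 1/87011 ≈ 1.1493e-5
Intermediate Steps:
K = 6 (K = 6 + 3*((-4 + 4)*5) = 6 + 3*(0*5) = 6 + 3*0 = 6 + 0 = 6)
w(L, n) = -5 - 304*L + L*n
1/w(-292, K) = 1/(-5 - 304*(-292) - 292*6) = 1/(-5 + 88768 - 1752) = 1/87011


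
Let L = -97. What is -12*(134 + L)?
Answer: -444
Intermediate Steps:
-12*(134 + L) = -12*(134 - 97) = -12*37 = -444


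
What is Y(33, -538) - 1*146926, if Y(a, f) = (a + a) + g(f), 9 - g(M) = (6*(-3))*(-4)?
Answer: -146923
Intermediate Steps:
g(M) = -63 (g(M) = 9 - 6*(-3)*(-4) = 9 - (-18)*(-4) = 9 - 1*72 = 9 - 72 = -63)
Y(a, f) = -63 + 2*a (Y(a, f) = (a + a) - 63 = 2*a - 63 = -63 + 2*a)
Y(33, -538) - 1*146926 = (-63 + 2*33) - 1*146926 = (-63 + 66) - 146926 = 3 - 146926 = -146923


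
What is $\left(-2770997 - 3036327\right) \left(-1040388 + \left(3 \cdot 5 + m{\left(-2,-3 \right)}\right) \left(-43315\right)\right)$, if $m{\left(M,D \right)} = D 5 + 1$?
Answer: $6293414440772$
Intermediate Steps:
$m{\left(M,D \right)} = 1 + 5 D$ ($m{\left(M,D \right)} = 5 D + 1 = 1 + 5 D$)
$\left(-2770997 - 3036327\right) \left(-1040388 + \left(3 \cdot 5 + m{\left(-2,-3 \right)}\right) \left(-43315\right)\right) = \left(-2770997 - 3036327\right) \left(-1040388 + \left(3 \cdot 5 + \left(1 + 5 \left(-3\right)\right)\right) \left(-43315\right)\right) = - 5807324 \left(-1040388 + \left(15 + \left(1 - 15\right)\right) \left(-43315\right)\right) = - 5807324 \left(-1040388 + \left(15 - 14\right) \left(-43315\right)\right) = - 5807324 \left(-1040388 + 1 \left(-43315\right)\right) = - 5807324 \left(-1040388 - 43315\right) = \left(-5807324\right) \left(-1083703\right) = 6293414440772$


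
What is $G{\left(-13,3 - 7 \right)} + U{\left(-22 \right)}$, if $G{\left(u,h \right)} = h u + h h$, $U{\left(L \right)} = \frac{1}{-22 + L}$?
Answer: $\frac{2991}{44} \approx 67.977$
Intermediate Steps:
$G{\left(u,h \right)} = h^{2} + h u$ ($G{\left(u,h \right)} = h u + h^{2} = h^{2} + h u$)
$G{\left(-13,3 - 7 \right)} + U{\left(-22 \right)} = \left(3 - 7\right) \left(\left(3 - 7\right) - 13\right) + \frac{1}{-22 - 22} = - 4 \left(-4 - 13\right) + \frac{1}{-44} = \left(-4\right) \left(-17\right) - \frac{1}{44} = 68 - \frac{1}{44} = \frac{2991}{44}$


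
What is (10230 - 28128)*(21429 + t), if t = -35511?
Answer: 252039636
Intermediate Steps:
(10230 - 28128)*(21429 + t) = (10230 - 28128)*(21429 - 35511) = -17898*(-14082) = 252039636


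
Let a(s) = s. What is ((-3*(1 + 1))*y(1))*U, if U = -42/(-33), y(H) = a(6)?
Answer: -504/11 ≈ -45.818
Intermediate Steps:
y(H) = 6
U = 14/11 (U = -42*(-1/33) = 14/11 ≈ 1.2727)
((-3*(1 + 1))*y(1))*U = (-3*(1 + 1)*6)*(14/11) = (-3*2*6)*(14/11) = -6*6*(14/11) = -36*14/11 = -504/11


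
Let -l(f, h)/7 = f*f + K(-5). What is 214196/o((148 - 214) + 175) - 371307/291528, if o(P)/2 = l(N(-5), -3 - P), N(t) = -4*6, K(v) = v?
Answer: -10902059941/388412472 ≈ -28.068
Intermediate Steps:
N(t) = -24
l(f, h) = 35 - 7*f² (l(f, h) = -7*(f*f - 5) = -7*(f² - 5) = -7*(-5 + f²) = 35 - 7*f²)
o(P) = -7994 (o(P) = 2*(35 - 7*(-24)²) = 2*(35 - 7*576) = 2*(35 - 4032) = 2*(-3997) = -7994)
214196/o((148 - 214) + 175) - 371307/291528 = 214196/(-7994) - 371307/291528 = 214196*(-1/7994) - 371307*1/291528 = -107098/3997 - 123769/97176 = -10902059941/388412472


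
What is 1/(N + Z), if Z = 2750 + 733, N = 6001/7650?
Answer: 450/1567703 ≈ 0.00028704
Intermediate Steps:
N = 353/450 (N = 6001*(1/7650) = 353/450 ≈ 0.78444)
Z = 3483
1/(N + Z) = 1/(353/450 + 3483) = 1/(1567703/450) = 450/1567703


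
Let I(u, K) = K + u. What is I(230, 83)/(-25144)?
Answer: -313/25144 ≈ -0.012448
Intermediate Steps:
I(230, 83)/(-25144) = (83 + 230)/(-25144) = 313*(-1/25144) = -313/25144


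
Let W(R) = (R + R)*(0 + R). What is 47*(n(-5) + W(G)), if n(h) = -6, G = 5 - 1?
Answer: 1222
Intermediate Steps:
G = 4
W(R) = 2*R**2 (W(R) = (2*R)*R = 2*R**2)
47*(n(-5) + W(G)) = 47*(-6 + 2*4**2) = 47*(-6 + 2*16) = 47*(-6 + 32) = 47*26 = 1222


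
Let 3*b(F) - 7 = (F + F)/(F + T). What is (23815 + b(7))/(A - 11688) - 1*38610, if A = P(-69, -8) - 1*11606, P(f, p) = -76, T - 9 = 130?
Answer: -197612354303/5118030 ≈ -38611.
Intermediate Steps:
T = 139 (T = 9 + 130 = 139)
b(F) = 7/3 + 2*F/(3*(139 + F)) (b(F) = 7/3 + ((F + F)/(F + 139))/3 = 7/3 + ((2*F)/(139 + F))/3 = 7/3 + (2*F/(139 + F))/3 = 7/3 + 2*F/(3*(139 + F)))
A = -11682 (A = -76 - 1*11606 = -76 - 11606 = -11682)
(23815 + b(7))/(A - 11688) - 1*38610 = (23815 + (973 + 9*7)/(3*(139 + 7)))/(-11682 - 11688) - 1*38610 = (23815 + (⅓)*(973 + 63)/146)/(-23370) - 38610 = (23815 + (⅓)*(1/146)*1036)*(-1/23370) - 38610 = (23815 + 518/219)*(-1/23370) - 38610 = (5216003/219)*(-1/23370) - 38610 = -5216003/5118030 - 38610 = -197612354303/5118030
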